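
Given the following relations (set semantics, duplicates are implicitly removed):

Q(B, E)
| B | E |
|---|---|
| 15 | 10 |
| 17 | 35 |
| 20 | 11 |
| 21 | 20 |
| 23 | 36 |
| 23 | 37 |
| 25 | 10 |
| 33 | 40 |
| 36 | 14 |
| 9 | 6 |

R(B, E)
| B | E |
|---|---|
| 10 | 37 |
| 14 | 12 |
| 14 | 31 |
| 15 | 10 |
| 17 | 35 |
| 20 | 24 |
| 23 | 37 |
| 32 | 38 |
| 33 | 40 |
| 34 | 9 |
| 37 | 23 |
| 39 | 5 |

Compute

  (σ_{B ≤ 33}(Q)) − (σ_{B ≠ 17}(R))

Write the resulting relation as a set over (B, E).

Selection B ≤ 33: {(15, 10), (17, 35), (20, 11), (21, 20), (23, 36), (23, 37), (25, 10), (33, 40), (9, 6)}
Selection B ≠ 17: {(10, 37), (14, 12), (14, 31), (15, 10), (20, 24), (23, 37), (32, 38), (33, 40), (34, 9), (37, 23), (39, 5)}
Difference: {(15, 10), (17, 35), (20, 11), (21, 20), (23, 36), (23, 37), (25, 10), (33, 40), (9, 6)} with {(10, 37), (14, 12), (14, 31), (15, 10), (20, 24), (23, 37), (32, 38), (33, 40), (34, 9), (37, 23), (39, 5)} → {(17, 35), (20, 11), (21, 20), (23, 36), (25, 10), (9, 6)}

{(17, 35), (20, 11), (21, 20), (23, 36), (25, 10), (9, 6)}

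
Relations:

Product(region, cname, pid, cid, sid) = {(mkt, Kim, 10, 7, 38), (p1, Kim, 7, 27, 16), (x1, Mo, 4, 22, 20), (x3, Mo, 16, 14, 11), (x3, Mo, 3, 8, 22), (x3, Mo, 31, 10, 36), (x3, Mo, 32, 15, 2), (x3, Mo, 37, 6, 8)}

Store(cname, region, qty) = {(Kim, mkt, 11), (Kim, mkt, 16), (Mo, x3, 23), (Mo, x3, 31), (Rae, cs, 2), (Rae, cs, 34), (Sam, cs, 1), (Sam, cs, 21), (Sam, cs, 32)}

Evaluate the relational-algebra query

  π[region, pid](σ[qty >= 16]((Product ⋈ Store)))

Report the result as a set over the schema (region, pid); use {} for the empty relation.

{(mkt, 10), (x3, 16), (x3, 3), (x3, 31), (x3, 32), (x3, 37)}

Natural join on region, cname: {(mkt, Kim, 10, 7, 38, 11), (mkt, Kim, 10, 7, 38, 16), (x3, Mo, 16, 14, 11, 23), (x3, Mo, 16, 14, 11, 31), (x3, Mo, 3, 8, 22, 23), (x3, Mo, 3, 8, 22, 31), (x3, Mo, 31, 10, 36, 23), (x3, Mo, 31, 10, 36, 31), (x3, Mo, 32, 15, 2, 23), (x3, Mo, 32, 15, 2, 31), (x3, Mo, 37, 6, 8, 23), (x3, Mo, 37, 6, 8, 31)}
Apply σ_{qty >= 16}; surviving tuples: {(mkt, Kim, 10, 7, 38, 16), (x3, Mo, 16, 14, 11, 23), (x3, Mo, 16, 14, 11, 31), (x3, Mo, 3, 8, 22, 23), (x3, Mo, 3, 8, 22, 31), (x3, Mo, 31, 10, 36, 23), (x3, Mo, 31, 10, 36, 31), (x3, Mo, 32, 15, 2, 23), (x3, Mo, 32, 15, 2, 31), (x3, Mo, 37, 6, 8, 23), (x3, Mo, 37, 6, 8, 31)}
Projecting to region, pid (5 duplicate(s) eliminated): {(mkt, 10), (x3, 16), (x3, 3), (x3, 31), (x3, 32), (x3, 37)}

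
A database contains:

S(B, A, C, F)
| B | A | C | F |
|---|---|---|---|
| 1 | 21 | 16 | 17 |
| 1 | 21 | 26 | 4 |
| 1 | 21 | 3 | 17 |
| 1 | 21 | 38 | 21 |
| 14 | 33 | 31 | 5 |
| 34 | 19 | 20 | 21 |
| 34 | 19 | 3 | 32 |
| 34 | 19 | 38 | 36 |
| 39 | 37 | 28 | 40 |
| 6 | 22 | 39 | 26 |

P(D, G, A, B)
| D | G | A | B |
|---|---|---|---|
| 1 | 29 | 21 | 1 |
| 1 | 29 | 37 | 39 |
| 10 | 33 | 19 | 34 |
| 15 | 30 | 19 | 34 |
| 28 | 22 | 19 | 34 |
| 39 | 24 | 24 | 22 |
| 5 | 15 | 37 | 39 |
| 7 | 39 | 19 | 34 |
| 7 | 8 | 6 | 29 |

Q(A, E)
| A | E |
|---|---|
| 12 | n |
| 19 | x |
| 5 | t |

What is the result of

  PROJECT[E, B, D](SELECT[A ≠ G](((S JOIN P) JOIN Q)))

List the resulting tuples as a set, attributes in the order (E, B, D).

{(x, 34, 10), (x, 34, 15), (x, 34, 28), (x, 34, 7)}

Natural join on B, A: {(1, 21, 16, 17, 1, 29), (1, 21, 26, 4, 1, 29), (1, 21, 3, 17, 1, 29), (1, 21, 38, 21, 1, 29), (34, 19, 20, 21, 10, 33), (34, 19, 20, 21, 15, 30), (34, 19, 20, 21, 28, 22), (34, 19, 20, 21, 7, 39), (34, 19, 3, 32, 10, 33), (34, 19, 3, 32, 15, 30), (34, 19, 3, 32, 28, 22), (34, 19, 3, 32, 7, 39), (34, 19, 38, 36, 10, 33), (34, 19, 38, 36, 15, 30), (34, 19, 38, 36, 28, 22), (34, 19, 38, 36, 7, 39), (39, 37, 28, 40, 1, 29), (39, 37, 28, 40, 5, 15)}
Natural join on A: {(34, 19, 20, 21, 10, 33, x), (34, 19, 20, 21, 15, 30, x), (34, 19, 20, 21, 28, 22, x), (34, 19, 20, 21, 7, 39, x), (34, 19, 3, 32, 10, 33, x), (34, 19, 3, 32, 15, 30, x), (34, 19, 3, 32, 28, 22, x), (34, 19, 3, 32, 7, 39, x), (34, 19, 38, 36, 10, 33, x), (34, 19, 38, 36, 15, 30, x), (34, 19, 38, 36, 28, 22, x), (34, 19, 38, 36, 7, 39, x)}
Apply σ_{A ≠ G}; surviving tuples: {(34, 19, 20, 21, 10, 33, x), (34, 19, 20, 21, 15, 30, x), (34, 19, 20, 21, 28, 22, x), (34, 19, 20, 21, 7, 39, x), (34, 19, 3, 32, 10, 33, x), (34, 19, 3, 32, 15, 30, x), (34, 19, 3, 32, 28, 22, x), (34, 19, 3, 32, 7, 39, x), (34, 19, 38, 36, 10, 33, x), (34, 19, 38, 36, 15, 30, x), (34, 19, 38, 36, 28, 22, x), (34, 19, 38, 36, 7, 39, x)}
Projecting to E, B, D (8 duplicate(s) eliminated): {(x, 34, 10), (x, 34, 15), (x, 34, 28), (x, 34, 7)}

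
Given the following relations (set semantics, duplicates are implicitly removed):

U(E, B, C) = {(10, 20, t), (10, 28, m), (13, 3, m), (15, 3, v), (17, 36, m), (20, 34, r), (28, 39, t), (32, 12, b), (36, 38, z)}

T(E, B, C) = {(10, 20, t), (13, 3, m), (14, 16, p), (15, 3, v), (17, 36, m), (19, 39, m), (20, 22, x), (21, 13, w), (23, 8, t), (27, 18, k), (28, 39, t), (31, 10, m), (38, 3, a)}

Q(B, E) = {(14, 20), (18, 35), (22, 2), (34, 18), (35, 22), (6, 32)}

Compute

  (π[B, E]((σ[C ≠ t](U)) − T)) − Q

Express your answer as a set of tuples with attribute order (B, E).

{(12, 32), (28, 10), (34, 20), (38, 36)}

Filtering on C ≠ t leaves {(10, 28, m), (13, 3, m), (15, 3, v), (17, 36, m), (20, 34, r), (32, 12, b), (36, 38, z)}.
Taking the difference: {(10, 28, m), (20, 34, r), (32, 12, b), (36, 38, z)}
Projecting to B, E: {(12, 32), (28, 10), (34, 20), (38, 36)}
Taking the difference: {(12, 32), (28, 10), (34, 20), (38, 36)}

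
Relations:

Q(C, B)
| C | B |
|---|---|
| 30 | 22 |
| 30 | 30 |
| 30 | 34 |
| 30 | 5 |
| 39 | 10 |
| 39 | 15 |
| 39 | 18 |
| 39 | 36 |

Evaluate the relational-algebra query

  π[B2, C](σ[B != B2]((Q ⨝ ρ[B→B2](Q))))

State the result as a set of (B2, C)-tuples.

{(10, 39), (15, 39), (18, 39), (22, 30), (30, 30), (34, 30), (36, 39), (5, 30)}

ρ[B→B2]: schema becomes (C, B2); tuples unchanged.
Q ⋈ ρ[B→B2](Q) (natural join on C): {(30, 22, 22), (30, 22, 30), (30, 22, 34), (30, 22, 5), (30, 30, 22), (30, 30, 30), (30, 30, 34), (30, 30, 5), (30, 34, 22), (30, 34, 30), (30, 34, 34), (30, 34, 5), (30, 5, 22), (30, 5, 30), (30, 5, 34), (30, 5, 5), (39, 10, 10), (39, 10, 15), (39, 10, 18), (39, 10, 36), (39, 15, 10), (39, 15, 15), (39, 15, 18), (39, 15, 36), (39, 18, 10), (39, 18, 15), (39, 18, 18), (39, 18, 36), (39, 36, 10), (39, 36, 15), (39, 36, 18), (39, 36, 36)}
Filtering on B != B2 leaves {(30, 22, 30), (30, 22, 34), (30, 22, 5), (30, 30, 22), (30, 30, 34), (30, 30, 5), (30, 34, 22), (30, 34, 30), (30, 34, 5), (30, 5, 22), (30, 5, 30), (30, 5, 34), (39, 10, 15), (39, 10, 18), (39, 10, 36), (39, 15, 10), (39, 15, 18), (39, 15, 36), (39, 18, 10), (39, 18, 15), (39, 18, 36), (39, 36, 10), (39, 36, 15), (39, 36, 18)}.
Keep only column(s) B2, C (16 duplicate(s) eliminated): {(10, 39), (15, 39), (18, 39), (22, 30), (30, 30), (34, 30), (36, 39), (5, 30)}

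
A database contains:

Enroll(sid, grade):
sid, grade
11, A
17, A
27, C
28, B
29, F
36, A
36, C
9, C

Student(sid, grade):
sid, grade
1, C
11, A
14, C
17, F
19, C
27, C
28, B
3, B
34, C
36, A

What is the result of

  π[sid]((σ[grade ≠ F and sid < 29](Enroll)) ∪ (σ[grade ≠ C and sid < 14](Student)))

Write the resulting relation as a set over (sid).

{11, 17, 27, 28, 3, 9}

σ[grade ≠ F and sid < 29]: keep tuples satisfying grade ≠ F and sid < 29 → {(11, A), (17, A), (27, C), (28, B), (9, C)}
σ[grade ≠ C and sid < 14]: keep tuples satisfying grade ≠ C and sid < 14 → {(11, A), (3, B)}
Union: {(11, A), (17, A), (27, C), (28, B), (9, C)} with {(11, A), (3, B)} → {(11, A), (17, A), (27, C), (28, B), (3, B), (9, C)}
π_{sid} gives {11, 17, 27, 28, 3, 9}.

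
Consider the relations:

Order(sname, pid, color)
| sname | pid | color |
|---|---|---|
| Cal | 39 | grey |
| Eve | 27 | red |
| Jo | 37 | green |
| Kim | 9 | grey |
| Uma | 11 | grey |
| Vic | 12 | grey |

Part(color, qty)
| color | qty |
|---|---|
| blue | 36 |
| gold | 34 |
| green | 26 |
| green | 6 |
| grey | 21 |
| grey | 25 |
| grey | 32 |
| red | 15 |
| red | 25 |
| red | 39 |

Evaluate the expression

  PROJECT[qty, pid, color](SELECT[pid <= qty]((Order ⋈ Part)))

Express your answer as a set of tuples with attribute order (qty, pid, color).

Natural join on color: {(Cal, 39, grey, 21), (Cal, 39, grey, 25), (Cal, 39, grey, 32), (Eve, 27, red, 15), (Eve, 27, red, 25), (Eve, 27, red, 39), (Jo, 37, green, 26), (Jo, 37, green, 6), (Kim, 9, grey, 21), (Kim, 9, grey, 25), (Kim, 9, grey, 32), (Uma, 11, grey, 21), (Uma, 11, grey, 25), (Uma, 11, grey, 32), (Vic, 12, grey, 21), (Vic, 12, grey, 25), (Vic, 12, grey, 32)}
Selection pid <= qty: {(Eve, 27, red, 39), (Kim, 9, grey, 21), (Kim, 9, grey, 25), (Kim, 9, grey, 32), (Uma, 11, grey, 21), (Uma, 11, grey, 25), (Uma, 11, grey, 32), (Vic, 12, grey, 21), (Vic, 12, grey, 25), (Vic, 12, grey, 32)}
π_{qty, pid, color} gives {(21, 11, grey), (21, 12, grey), (21, 9, grey), (25, 11, grey), (25, 12, grey), (25, 9, grey), (32, 11, grey), (32, 12, grey), (32, 9, grey), (39, 27, red)}.

{(21, 11, grey), (21, 12, grey), (21, 9, grey), (25, 11, grey), (25, 12, grey), (25, 9, grey), (32, 11, grey), (32, 12, grey), (32, 9, grey), (39, 27, red)}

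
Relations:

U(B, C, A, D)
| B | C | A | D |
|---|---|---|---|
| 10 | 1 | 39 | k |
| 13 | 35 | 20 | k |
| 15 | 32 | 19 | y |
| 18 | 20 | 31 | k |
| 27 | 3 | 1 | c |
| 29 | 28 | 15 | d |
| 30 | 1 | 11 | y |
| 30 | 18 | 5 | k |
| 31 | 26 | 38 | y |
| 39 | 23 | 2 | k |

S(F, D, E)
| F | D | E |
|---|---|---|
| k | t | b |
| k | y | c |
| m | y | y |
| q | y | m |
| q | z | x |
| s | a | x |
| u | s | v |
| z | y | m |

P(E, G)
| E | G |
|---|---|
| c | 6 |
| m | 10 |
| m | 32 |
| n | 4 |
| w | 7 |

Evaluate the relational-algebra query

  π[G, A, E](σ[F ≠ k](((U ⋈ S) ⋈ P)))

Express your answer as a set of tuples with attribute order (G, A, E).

{(10, 11, m), (10, 19, m), (10, 38, m), (32, 11, m), (32, 19, m), (32, 38, m)}

U ⋈ S (natural join on D): {(15, 32, 19, y, k, c), (15, 32, 19, y, m, y), (15, 32, 19, y, q, m), (15, 32, 19, y, z, m), (30, 1, 11, y, k, c), (30, 1, 11, y, m, y), (30, 1, 11, y, q, m), (30, 1, 11, y, z, m), (31, 26, 38, y, k, c), (31, 26, 38, y, m, y), (31, 26, 38, y, q, m), (31, 26, 38, y, z, m)}
(U ⋈ S) ⋈ P (natural join on E): {(15, 32, 19, y, k, c, 6), (15, 32, 19, y, q, m, 10), (15, 32, 19, y, q, m, 32), (15, 32, 19, y, z, m, 10), (15, 32, 19, y, z, m, 32), (30, 1, 11, y, k, c, 6), (30, 1, 11, y, q, m, 10), (30, 1, 11, y, q, m, 32), (30, 1, 11, y, z, m, 10), (30, 1, 11, y, z, m, 32), (31, 26, 38, y, k, c, 6), (31, 26, 38, y, q, m, 10), (31, 26, 38, y, q, m, 32), (31, 26, 38, y, z, m, 10), (31, 26, 38, y, z, m, 32)}
Filtering on F ≠ k leaves {(15, 32, 19, y, q, m, 10), (15, 32, 19, y, q, m, 32), (15, 32, 19, y, z, m, 10), (15, 32, 19, y, z, m, 32), (30, 1, 11, y, q, m, 10), (30, 1, 11, y, q, m, 32), (30, 1, 11, y, z, m, 10), (30, 1, 11, y, z, m, 32), (31, 26, 38, y, q, m, 10), (31, 26, 38, y, q, m, 32), (31, 26, 38, y, z, m, 10), (31, 26, 38, y, z, m, 32)}.
Keep only column(s) G, A, E (6 duplicate(s) eliminated): {(10, 11, m), (10, 19, m), (10, 38, m), (32, 11, m), (32, 19, m), (32, 38, m)}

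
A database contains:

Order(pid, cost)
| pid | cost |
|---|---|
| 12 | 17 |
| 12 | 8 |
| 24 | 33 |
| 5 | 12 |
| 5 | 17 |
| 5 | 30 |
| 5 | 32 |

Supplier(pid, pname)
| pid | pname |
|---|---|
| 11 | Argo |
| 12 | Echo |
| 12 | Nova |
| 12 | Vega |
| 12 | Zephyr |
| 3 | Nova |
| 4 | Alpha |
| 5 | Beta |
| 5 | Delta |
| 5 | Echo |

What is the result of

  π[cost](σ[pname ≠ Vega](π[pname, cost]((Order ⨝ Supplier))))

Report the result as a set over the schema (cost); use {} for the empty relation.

Natural join on pid: {(12, 17, Echo), (12, 17, Nova), (12, 17, Vega), (12, 17, Zephyr), (12, 8, Echo), (12, 8, Nova), (12, 8, Vega), (12, 8, Zephyr), (5, 12, Beta), (5, 12, Delta), (5, 12, Echo), (5, 17, Beta), (5, 17, Delta), (5, 17, Echo), (5, 30, Beta), (5, 30, Delta), (5, 30, Echo), (5, 32, Beta), (5, 32, Delta), (5, 32, Echo)}
Projecting to pname, cost (1 duplicate(s) eliminated): {(Beta, 12), (Beta, 17), (Beta, 30), (Beta, 32), (Delta, 12), (Delta, 17), (Delta, 30), (Delta, 32), (Echo, 12), (Echo, 17), (Echo, 30), (Echo, 32), (Echo, 8), (Nova, 17), (Nova, 8), (Vega, 17), (Vega, 8), (Zephyr, 17), (Zephyr, 8)}
σ[pname ≠ Vega]: keep tuples satisfying pname ≠ Vega → {(Beta, 12), (Beta, 17), (Beta, 30), (Beta, 32), (Delta, 12), (Delta, 17), (Delta, 30), (Delta, 32), (Echo, 12), (Echo, 17), (Echo, 30), (Echo, 32), (Echo, 8), (Nova, 17), (Nova, 8), (Zephyr, 17), (Zephyr, 8)}
Projecting to cost (12 duplicate(s) eliminated): {12, 17, 30, 32, 8}

{12, 17, 30, 32, 8}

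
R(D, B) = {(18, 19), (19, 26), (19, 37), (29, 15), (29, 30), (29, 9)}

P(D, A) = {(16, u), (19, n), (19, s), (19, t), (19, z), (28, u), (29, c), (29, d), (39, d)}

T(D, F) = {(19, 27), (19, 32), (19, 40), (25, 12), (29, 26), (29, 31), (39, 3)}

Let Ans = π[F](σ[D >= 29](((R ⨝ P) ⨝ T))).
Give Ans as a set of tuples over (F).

{26, 31}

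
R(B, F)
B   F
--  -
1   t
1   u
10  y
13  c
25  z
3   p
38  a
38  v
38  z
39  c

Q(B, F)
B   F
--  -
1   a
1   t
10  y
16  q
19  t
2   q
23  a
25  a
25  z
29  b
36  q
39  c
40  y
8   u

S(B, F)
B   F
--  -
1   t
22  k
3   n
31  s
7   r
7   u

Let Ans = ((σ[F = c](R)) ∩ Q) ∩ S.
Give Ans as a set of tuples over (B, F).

Selection F = c: {(13, c), (39, c)}
Set intersection of the two operands is {(39, c)}.
Set intersection of the two operands is {}.

{}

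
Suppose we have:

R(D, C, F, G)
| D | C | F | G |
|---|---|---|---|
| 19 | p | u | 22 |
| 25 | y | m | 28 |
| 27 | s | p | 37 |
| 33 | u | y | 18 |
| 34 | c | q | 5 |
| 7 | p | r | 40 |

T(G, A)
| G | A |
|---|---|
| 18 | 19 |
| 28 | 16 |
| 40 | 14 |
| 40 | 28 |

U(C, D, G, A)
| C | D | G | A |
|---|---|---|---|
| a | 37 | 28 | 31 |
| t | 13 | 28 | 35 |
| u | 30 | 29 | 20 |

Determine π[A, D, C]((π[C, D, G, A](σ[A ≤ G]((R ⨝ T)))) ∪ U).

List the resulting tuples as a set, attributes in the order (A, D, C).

{(14, 7, p), (16, 25, y), (20, 30, u), (28, 7, p), (31, 37, a), (35, 13, t)}

Natural join on G: {(25, y, m, 28, 16), (33, u, y, 18, 19), (7, p, r, 40, 14), (7, p, r, 40, 28)}
Selection A ≤ G: {(25, y, m, 28, 16), (7, p, r, 40, 14), (7, p, r, 40, 28)}
Keep only column(s) C, D, G, A: {(p, 7, 40, 14), (p, 7, 40, 28), (y, 25, 28, 16)}
Taking the union: {(a, 37, 28, 31), (p, 7, 40, 14), (p, 7, 40, 28), (t, 13, 28, 35), (u, 30, 29, 20), (y, 25, 28, 16)}
Keep only column(s) A, D, C: {(14, 7, p), (16, 25, y), (20, 30, u), (28, 7, p), (31, 37, a), (35, 13, t)}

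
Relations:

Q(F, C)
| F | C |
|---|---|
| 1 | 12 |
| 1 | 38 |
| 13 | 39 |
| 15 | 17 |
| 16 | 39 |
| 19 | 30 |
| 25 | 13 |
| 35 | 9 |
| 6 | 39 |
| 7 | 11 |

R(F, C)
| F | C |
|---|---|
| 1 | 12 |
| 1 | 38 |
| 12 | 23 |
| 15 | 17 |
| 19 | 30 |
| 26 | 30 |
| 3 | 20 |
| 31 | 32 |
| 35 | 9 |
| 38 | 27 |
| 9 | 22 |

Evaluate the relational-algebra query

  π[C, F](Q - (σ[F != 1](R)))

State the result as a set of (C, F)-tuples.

{(11, 7), (12, 1), (13, 25), (38, 1), (39, 13), (39, 16), (39, 6)}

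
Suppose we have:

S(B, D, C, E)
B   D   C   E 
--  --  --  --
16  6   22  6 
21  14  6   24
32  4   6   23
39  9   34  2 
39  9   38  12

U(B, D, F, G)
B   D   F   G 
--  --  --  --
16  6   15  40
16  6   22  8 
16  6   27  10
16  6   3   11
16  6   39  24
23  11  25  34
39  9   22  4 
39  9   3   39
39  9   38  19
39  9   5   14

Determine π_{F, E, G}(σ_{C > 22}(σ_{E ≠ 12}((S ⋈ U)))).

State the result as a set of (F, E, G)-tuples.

{(22, 2, 4), (3, 2, 39), (38, 2, 19), (5, 2, 14)}

Natural join on B, D: {(16, 6, 22, 6, 15, 40), (16, 6, 22, 6, 22, 8), (16, 6, 22, 6, 27, 10), (16, 6, 22, 6, 3, 11), (16, 6, 22, 6, 39, 24), (39, 9, 34, 2, 22, 4), (39, 9, 34, 2, 3, 39), (39, 9, 34, 2, 38, 19), (39, 9, 34, 2, 5, 14), (39, 9, 38, 12, 22, 4), (39, 9, 38, 12, 3, 39), (39, 9, 38, 12, 38, 19), (39, 9, 38, 12, 5, 14)}
Filtering on E ≠ 12 leaves {(16, 6, 22, 6, 15, 40), (16, 6, 22, 6, 22, 8), (16, 6, 22, 6, 27, 10), (16, 6, 22, 6, 3, 11), (16, 6, 22, 6, 39, 24), (39, 9, 34, 2, 22, 4), (39, 9, 34, 2, 3, 39), (39, 9, 34, 2, 38, 19), (39, 9, 34, 2, 5, 14)}.
Filtering on C > 22 leaves {(39, 9, 34, 2, 22, 4), (39, 9, 34, 2, 3, 39), (39, 9, 34, 2, 38, 19), (39, 9, 34, 2, 5, 14)}.
Projecting to F, E, G: {(22, 2, 4), (3, 2, 39), (38, 2, 19), (5, 2, 14)}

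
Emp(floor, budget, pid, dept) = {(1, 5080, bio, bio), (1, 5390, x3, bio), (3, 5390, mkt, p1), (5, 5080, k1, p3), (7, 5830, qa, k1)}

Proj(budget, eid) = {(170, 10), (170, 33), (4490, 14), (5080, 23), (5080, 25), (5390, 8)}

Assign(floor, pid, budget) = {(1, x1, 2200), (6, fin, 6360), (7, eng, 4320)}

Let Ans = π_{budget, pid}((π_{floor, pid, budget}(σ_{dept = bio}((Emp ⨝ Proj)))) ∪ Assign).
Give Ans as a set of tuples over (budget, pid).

Joining Emp and Proj on budget yields {(1, 5080, bio, bio, 23), (1, 5080, bio, bio, 25), (1, 5390, x3, bio, 8), (3, 5390, mkt, p1, 8), (5, 5080, k1, p3, 23), (5, 5080, k1, p3, 25)}.
Selection dept = bio: {(1, 5080, bio, bio, 23), (1, 5080, bio, bio, 25), (1, 5390, x3, bio, 8)}
Keep only column(s) floor, pid, budget (1 duplicate(s) eliminated): {(1, bio, 5080), (1, x3, 5390)}
Union: {(1, bio, 5080), (1, x3, 5390)} with {(1, x1, 2200), (6, fin, 6360), (7, eng, 4320)} → {(1, bio, 5080), (1, x1, 2200), (1, x3, 5390), (6, fin, 6360), (7, eng, 4320)}
Keep only column(s) budget, pid: {(2200, x1), (4320, eng), (5080, bio), (5390, x3), (6360, fin)}

{(2200, x1), (4320, eng), (5080, bio), (5390, x3), (6360, fin)}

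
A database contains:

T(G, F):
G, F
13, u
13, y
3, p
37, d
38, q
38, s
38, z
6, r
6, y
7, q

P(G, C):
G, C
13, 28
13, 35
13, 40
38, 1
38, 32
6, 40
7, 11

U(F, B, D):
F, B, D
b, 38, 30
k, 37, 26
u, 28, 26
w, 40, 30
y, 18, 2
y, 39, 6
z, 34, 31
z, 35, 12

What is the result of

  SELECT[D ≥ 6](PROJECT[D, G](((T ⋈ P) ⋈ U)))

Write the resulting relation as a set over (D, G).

{(12, 38), (26, 13), (31, 38), (6, 13), (6, 6)}

Natural join on G: {(13, u, 28), (13, u, 35), (13, u, 40), (13, y, 28), (13, y, 35), (13, y, 40), (38, q, 1), (38, q, 32), (38, s, 1), (38, s, 32), (38, z, 1), (38, z, 32), (6, r, 40), (6, y, 40), (7, q, 11)}
Natural join on F: {(13, u, 28, 28, 26), (13, u, 35, 28, 26), (13, u, 40, 28, 26), (13, y, 28, 18, 2), (13, y, 28, 39, 6), (13, y, 35, 18, 2), (13, y, 35, 39, 6), (13, y, 40, 18, 2), (13, y, 40, 39, 6), (38, z, 1, 34, 31), (38, z, 1, 35, 12), (38, z, 32, 34, 31), (38, z, 32, 35, 12), (6, y, 40, 18, 2), (6, y, 40, 39, 6)}
π_{D, G} gives {(12, 38), (2, 13), (2, 6), (26, 13), (31, 38), (6, 13), (6, 6)} (8 duplicate(s) eliminated).
σ[D ≥ 6]: keep tuples satisfying D ≥ 6 → {(12, 38), (26, 13), (31, 38), (6, 13), (6, 6)}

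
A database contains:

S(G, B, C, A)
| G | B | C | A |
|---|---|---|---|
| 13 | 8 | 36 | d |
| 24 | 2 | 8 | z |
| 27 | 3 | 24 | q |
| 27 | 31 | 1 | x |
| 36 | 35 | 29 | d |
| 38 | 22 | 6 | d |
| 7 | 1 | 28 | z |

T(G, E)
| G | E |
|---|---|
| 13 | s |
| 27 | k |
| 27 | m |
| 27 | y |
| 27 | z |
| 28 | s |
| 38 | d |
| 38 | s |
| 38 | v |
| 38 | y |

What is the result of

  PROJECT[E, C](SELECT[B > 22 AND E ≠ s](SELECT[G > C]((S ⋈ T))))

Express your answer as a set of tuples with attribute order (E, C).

S ⋈ T (natural join on G): {(13, 8, 36, d, s), (27, 3, 24, q, k), (27, 3, 24, q, m), (27, 3, 24, q, y), (27, 3, 24, q, z), (27, 31, 1, x, k), (27, 31, 1, x, m), (27, 31, 1, x, y), (27, 31, 1, x, z), (38, 22, 6, d, d), (38, 22, 6, d, s), (38, 22, 6, d, v), (38, 22, 6, d, y)}
Filtering on G > C leaves {(27, 3, 24, q, k), (27, 3, 24, q, m), (27, 3, 24, q, y), (27, 3, 24, q, z), (27, 31, 1, x, k), (27, 31, 1, x, m), (27, 31, 1, x, y), (27, 31, 1, x, z), (38, 22, 6, d, d), (38, 22, 6, d, s), (38, 22, 6, d, v), (38, 22, 6, d, y)}.
Filtering on B > 22 AND E ≠ s leaves {(27, 31, 1, x, k), (27, 31, 1, x, m), (27, 31, 1, x, y), (27, 31, 1, x, z)}.
π[E, C]: project onto (E, C) → {(k, 1), (m, 1), (y, 1), (z, 1)}

{(k, 1), (m, 1), (y, 1), (z, 1)}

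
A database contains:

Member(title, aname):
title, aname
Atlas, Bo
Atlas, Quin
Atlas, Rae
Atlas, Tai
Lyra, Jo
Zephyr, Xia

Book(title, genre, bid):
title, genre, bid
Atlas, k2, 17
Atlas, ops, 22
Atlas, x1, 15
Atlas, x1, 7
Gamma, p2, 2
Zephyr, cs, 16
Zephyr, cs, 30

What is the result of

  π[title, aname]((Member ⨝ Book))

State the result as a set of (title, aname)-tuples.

Joining Member and Book on title yields {(Atlas, Bo, k2, 17), (Atlas, Bo, ops, 22), (Atlas, Bo, x1, 15), (Atlas, Bo, x1, 7), (Atlas, Quin, k2, 17), (Atlas, Quin, ops, 22), (Atlas, Quin, x1, 15), (Atlas, Quin, x1, 7), (Atlas, Rae, k2, 17), (Atlas, Rae, ops, 22), (Atlas, Rae, x1, 15), (Atlas, Rae, x1, 7), (Atlas, Tai, k2, 17), (Atlas, Tai, ops, 22), (Atlas, Tai, x1, 15), (Atlas, Tai, x1, 7), (Zephyr, Xia, cs, 16), (Zephyr, Xia, cs, 30)}.
π_{title, aname} gives {(Atlas, Bo), (Atlas, Quin), (Atlas, Rae), (Atlas, Tai), (Zephyr, Xia)} (13 duplicate(s) eliminated).

{(Atlas, Bo), (Atlas, Quin), (Atlas, Rae), (Atlas, Tai), (Zephyr, Xia)}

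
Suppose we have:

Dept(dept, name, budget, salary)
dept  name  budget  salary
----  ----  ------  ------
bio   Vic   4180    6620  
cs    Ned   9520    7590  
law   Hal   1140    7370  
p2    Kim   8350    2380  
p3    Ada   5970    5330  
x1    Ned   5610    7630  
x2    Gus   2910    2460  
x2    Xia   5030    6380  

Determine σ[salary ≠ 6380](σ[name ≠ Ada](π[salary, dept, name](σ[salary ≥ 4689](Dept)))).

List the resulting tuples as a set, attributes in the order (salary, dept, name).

Apply σ_{salary ≥ 4689}; surviving tuples: {(bio, Vic, 4180, 6620), (cs, Ned, 9520, 7590), (law, Hal, 1140, 7370), (p3, Ada, 5970, 5330), (x1, Ned, 5610, 7630), (x2, Xia, 5030, 6380)}
Projecting to salary, dept, name: {(5330, p3, Ada), (6380, x2, Xia), (6620, bio, Vic), (7370, law, Hal), (7590, cs, Ned), (7630, x1, Ned)}
Apply σ_{name ≠ Ada}; surviving tuples: {(6380, x2, Xia), (6620, bio, Vic), (7370, law, Hal), (7590, cs, Ned), (7630, x1, Ned)}
Apply σ_{salary ≠ 6380}; surviving tuples: {(6620, bio, Vic), (7370, law, Hal), (7590, cs, Ned), (7630, x1, Ned)}

{(6620, bio, Vic), (7370, law, Hal), (7590, cs, Ned), (7630, x1, Ned)}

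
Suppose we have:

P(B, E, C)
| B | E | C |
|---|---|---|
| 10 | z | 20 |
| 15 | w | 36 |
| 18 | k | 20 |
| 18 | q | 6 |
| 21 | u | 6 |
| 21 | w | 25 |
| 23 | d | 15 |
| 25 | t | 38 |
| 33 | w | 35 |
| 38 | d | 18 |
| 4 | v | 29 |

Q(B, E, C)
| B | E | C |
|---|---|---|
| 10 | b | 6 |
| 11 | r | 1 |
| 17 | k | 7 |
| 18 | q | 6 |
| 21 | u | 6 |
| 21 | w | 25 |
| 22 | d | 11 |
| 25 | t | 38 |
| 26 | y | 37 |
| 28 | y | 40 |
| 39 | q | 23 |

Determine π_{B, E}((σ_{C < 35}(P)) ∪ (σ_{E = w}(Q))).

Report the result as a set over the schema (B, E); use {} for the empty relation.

{(10, z), (18, k), (18, q), (21, u), (21, w), (23, d), (38, d), (4, v)}

σ[C < 35]: keep tuples satisfying C < 35 → {(10, z, 20), (18, k, 20), (18, q, 6), (21, u, 6), (21, w, 25), (23, d, 15), (38, d, 18), (4, v, 29)}
σ[E = w]: keep tuples satisfying E = w → {(21, w, 25)}
Set union of the two operands is {(10, z, 20), (18, k, 20), (18, q, 6), (21, u, 6), (21, w, 25), (23, d, 15), (38, d, 18), (4, v, 29)}.
π[B, E]: project onto (B, E) → {(10, z), (18, k), (18, q), (21, u), (21, w), (23, d), (38, d), (4, v)}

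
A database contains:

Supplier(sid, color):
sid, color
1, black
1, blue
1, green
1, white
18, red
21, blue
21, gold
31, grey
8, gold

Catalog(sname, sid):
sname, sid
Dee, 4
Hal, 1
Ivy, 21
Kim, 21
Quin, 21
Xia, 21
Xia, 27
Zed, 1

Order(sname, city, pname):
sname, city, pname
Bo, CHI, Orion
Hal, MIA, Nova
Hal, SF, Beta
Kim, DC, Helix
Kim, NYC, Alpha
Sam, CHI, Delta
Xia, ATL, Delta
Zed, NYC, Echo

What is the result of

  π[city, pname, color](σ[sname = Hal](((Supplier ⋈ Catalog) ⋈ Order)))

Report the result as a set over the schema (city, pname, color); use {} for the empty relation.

Joining Supplier and Catalog on sid yields {(1, black, Hal), (1, black, Zed), (1, blue, Hal), (1, blue, Zed), (1, green, Hal), (1, green, Zed), (1, white, Hal), (1, white, Zed), (21, blue, Ivy), (21, blue, Kim), (21, blue, Quin), (21, blue, Xia), (21, gold, Ivy), (21, gold, Kim), (21, gold, Quin), (21, gold, Xia)}.
Joining (Supplier ⋈ Catalog) and Order on sname yields {(1, black, Hal, MIA, Nova), (1, black, Hal, SF, Beta), (1, black, Zed, NYC, Echo), (1, blue, Hal, MIA, Nova), (1, blue, Hal, SF, Beta), (1, blue, Zed, NYC, Echo), (1, green, Hal, MIA, Nova), (1, green, Hal, SF, Beta), (1, green, Zed, NYC, Echo), (1, white, Hal, MIA, Nova), (1, white, Hal, SF, Beta), (1, white, Zed, NYC, Echo), (21, blue, Kim, DC, Helix), (21, blue, Kim, NYC, Alpha), (21, blue, Xia, ATL, Delta), (21, gold, Kim, DC, Helix), (21, gold, Kim, NYC, Alpha), (21, gold, Xia, ATL, Delta)}.
σ[sname = Hal]: keep tuples satisfying sname = Hal → {(1, black, Hal, MIA, Nova), (1, black, Hal, SF, Beta), (1, blue, Hal, MIA, Nova), (1, blue, Hal, SF, Beta), (1, green, Hal, MIA, Nova), (1, green, Hal, SF, Beta), (1, white, Hal, MIA, Nova), (1, white, Hal, SF, Beta)}
Projecting to city, pname, color: {(MIA, Nova, black), (MIA, Nova, blue), (MIA, Nova, green), (MIA, Nova, white), (SF, Beta, black), (SF, Beta, blue), (SF, Beta, green), (SF, Beta, white)}

{(MIA, Nova, black), (MIA, Nova, blue), (MIA, Nova, green), (MIA, Nova, white), (SF, Beta, black), (SF, Beta, blue), (SF, Beta, green), (SF, Beta, white)}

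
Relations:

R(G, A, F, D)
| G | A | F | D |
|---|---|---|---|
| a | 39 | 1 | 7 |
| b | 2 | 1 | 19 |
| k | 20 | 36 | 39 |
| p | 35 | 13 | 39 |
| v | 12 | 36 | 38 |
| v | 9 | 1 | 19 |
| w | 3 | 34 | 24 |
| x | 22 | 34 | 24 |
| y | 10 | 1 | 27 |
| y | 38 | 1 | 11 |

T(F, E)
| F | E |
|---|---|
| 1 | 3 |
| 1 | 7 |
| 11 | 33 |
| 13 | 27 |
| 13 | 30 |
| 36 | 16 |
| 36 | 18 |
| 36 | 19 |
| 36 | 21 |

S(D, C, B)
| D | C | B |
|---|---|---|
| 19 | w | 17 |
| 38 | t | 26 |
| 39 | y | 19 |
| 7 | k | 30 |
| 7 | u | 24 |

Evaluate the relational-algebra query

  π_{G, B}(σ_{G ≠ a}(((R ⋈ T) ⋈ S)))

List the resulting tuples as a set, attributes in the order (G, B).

{(b, 17), (k, 19), (p, 19), (v, 17), (v, 26)}

R ⋈ T (natural join on F): {(a, 39, 1, 7, 3), (a, 39, 1, 7, 7), (b, 2, 1, 19, 3), (b, 2, 1, 19, 7), (k, 20, 36, 39, 16), (k, 20, 36, 39, 18), (k, 20, 36, 39, 19), (k, 20, 36, 39, 21), (p, 35, 13, 39, 27), (p, 35, 13, 39, 30), (v, 12, 36, 38, 16), (v, 12, 36, 38, 18), (v, 12, 36, 38, 19), (v, 12, 36, 38, 21), (v, 9, 1, 19, 3), (v, 9, 1, 19, 7), (y, 10, 1, 27, 3), (y, 10, 1, 27, 7), (y, 38, 1, 11, 3), (y, 38, 1, 11, 7)}
(R ⋈ T) ⋈ S (natural join on D): {(a, 39, 1, 7, 3, k, 30), (a, 39, 1, 7, 3, u, 24), (a, 39, 1, 7, 7, k, 30), (a, 39, 1, 7, 7, u, 24), (b, 2, 1, 19, 3, w, 17), (b, 2, 1, 19, 7, w, 17), (k, 20, 36, 39, 16, y, 19), (k, 20, 36, 39, 18, y, 19), (k, 20, 36, 39, 19, y, 19), (k, 20, 36, 39, 21, y, 19), (p, 35, 13, 39, 27, y, 19), (p, 35, 13, 39, 30, y, 19), (v, 12, 36, 38, 16, t, 26), (v, 12, 36, 38, 18, t, 26), (v, 12, 36, 38, 19, t, 26), (v, 12, 36, 38, 21, t, 26), (v, 9, 1, 19, 3, w, 17), (v, 9, 1, 19, 7, w, 17)}
σ[G ≠ a]: keep tuples satisfying G ≠ a → {(b, 2, 1, 19, 3, w, 17), (b, 2, 1, 19, 7, w, 17), (k, 20, 36, 39, 16, y, 19), (k, 20, 36, 39, 18, y, 19), (k, 20, 36, 39, 19, y, 19), (k, 20, 36, 39, 21, y, 19), (p, 35, 13, 39, 27, y, 19), (p, 35, 13, 39, 30, y, 19), (v, 12, 36, 38, 16, t, 26), (v, 12, 36, 38, 18, t, 26), (v, 12, 36, 38, 19, t, 26), (v, 12, 36, 38, 21, t, 26), (v, 9, 1, 19, 3, w, 17), (v, 9, 1, 19, 7, w, 17)}
π_{G, B} gives {(b, 17), (k, 19), (p, 19), (v, 17), (v, 26)} (9 duplicate(s) eliminated).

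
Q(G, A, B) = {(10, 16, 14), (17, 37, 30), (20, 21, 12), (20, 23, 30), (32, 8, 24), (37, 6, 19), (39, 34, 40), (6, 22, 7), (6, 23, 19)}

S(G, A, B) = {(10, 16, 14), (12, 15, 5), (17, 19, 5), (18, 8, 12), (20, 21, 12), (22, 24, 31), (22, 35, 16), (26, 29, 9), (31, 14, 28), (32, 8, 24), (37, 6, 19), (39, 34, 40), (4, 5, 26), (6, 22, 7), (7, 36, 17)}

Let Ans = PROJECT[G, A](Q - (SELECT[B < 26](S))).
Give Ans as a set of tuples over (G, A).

{(17, 37), (20, 23), (39, 34), (6, 23)}

Apply σ_{B < 26}; surviving tuples: {(10, 16, 14), (12, 15, 5), (17, 19, 5), (18, 8, 12), (20, 21, 12), (22, 35, 16), (26, 29, 9), (32, 8, 24), (37, 6, 19), (6, 22, 7), (7, 36, 17)}
Set difference of the two operands is {(17, 37, 30), (20, 23, 30), (39, 34, 40), (6, 23, 19)}.
π_{G, A} gives {(17, 37), (20, 23), (39, 34), (6, 23)}.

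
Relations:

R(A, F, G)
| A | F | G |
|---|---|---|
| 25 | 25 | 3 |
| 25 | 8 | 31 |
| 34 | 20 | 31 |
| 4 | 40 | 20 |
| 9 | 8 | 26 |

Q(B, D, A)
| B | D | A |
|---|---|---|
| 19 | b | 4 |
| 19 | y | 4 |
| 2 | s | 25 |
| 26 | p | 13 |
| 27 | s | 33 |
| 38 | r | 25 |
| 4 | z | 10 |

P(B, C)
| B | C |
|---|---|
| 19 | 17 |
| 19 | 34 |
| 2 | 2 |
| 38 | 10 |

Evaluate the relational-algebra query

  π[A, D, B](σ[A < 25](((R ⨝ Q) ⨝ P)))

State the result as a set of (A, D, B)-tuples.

{(4, b, 19), (4, y, 19)}

Natural join on A: {(25, 25, 3, 2, s), (25, 25, 3, 38, r), (25, 8, 31, 2, s), (25, 8, 31, 38, r), (4, 40, 20, 19, b), (4, 40, 20, 19, y)}
Natural join on B: {(25, 25, 3, 2, s, 2), (25, 25, 3, 38, r, 10), (25, 8, 31, 2, s, 2), (25, 8, 31, 38, r, 10), (4, 40, 20, 19, b, 17), (4, 40, 20, 19, b, 34), (4, 40, 20, 19, y, 17), (4, 40, 20, 19, y, 34)}
Apply σ_{A < 25}; surviving tuples: {(4, 40, 20, 19, b, 17), (4, 40, 20, 19, b, 34), (4, 40, 20, 19, y, 17), (4, 40, 20, 19, y, 34)}
π[A, D, B]: project onto (A, D, B) (2 duplicate(s) eliminated) → {(4, b, 19), (4, y, 19)}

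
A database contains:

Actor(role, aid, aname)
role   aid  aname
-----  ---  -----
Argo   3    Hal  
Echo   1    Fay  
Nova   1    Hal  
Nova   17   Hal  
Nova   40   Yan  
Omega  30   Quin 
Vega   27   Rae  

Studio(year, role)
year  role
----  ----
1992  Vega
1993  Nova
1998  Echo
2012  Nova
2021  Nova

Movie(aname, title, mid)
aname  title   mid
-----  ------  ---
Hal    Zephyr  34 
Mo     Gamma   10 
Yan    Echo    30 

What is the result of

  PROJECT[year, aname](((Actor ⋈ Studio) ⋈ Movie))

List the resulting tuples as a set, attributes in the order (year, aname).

{(1993, Hal), (1993, Yan), (2012, Hal), (2012, Yan), (2021, Hal), (2021, Yan)}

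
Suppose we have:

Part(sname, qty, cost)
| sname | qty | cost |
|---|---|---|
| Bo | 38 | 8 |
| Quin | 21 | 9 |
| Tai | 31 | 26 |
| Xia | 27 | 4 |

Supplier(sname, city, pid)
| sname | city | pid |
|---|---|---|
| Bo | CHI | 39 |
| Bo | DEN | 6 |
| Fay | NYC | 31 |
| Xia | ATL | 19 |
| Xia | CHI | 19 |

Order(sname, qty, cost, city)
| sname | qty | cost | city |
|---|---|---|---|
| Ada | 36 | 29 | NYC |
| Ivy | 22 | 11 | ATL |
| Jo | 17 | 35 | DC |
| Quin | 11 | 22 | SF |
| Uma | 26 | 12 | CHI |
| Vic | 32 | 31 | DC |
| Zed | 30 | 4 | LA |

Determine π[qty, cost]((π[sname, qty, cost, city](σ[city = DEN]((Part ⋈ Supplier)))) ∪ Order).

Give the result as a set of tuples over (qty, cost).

{(11, 22), (17, 35), (22, 11), (26, 12), (30, 4), (32, 31), (36, 29), (38, 8)}

Part ⋈ Supplier (natural join on sname): {(Bo, 38, 8, CHI, 39), (Bo, 38, 8, DEN, 6), (Xia, 27, 4, ATL, 19), (Xia, 27, 4, CHI, 19)}
σ[city = DEN]: keep tuples satisfying city = DEN → {(Bo, 38, 8, DEN, 6)}
Projecting to sname, qty, cost, city: {(Bo, 38, 8, DEN)}
Set union of the two operands is {(Ada, 36, 29, NYC), (Bo, 38, 8, DEN), (Ivy, 22, 11, ATL), (Jo, 17, 35, DC), (Quin, 11, 22, SF), (Uma, 26, 12, CHI), (Vic, 32, 31, DC), (Zed, 30, 4, LA)}.
Projecting to qty, cost: {(11, 22), (17, 35), (22, 11), (26, 12), (30, 4), (32, 31), (36, 29), (38, 8)}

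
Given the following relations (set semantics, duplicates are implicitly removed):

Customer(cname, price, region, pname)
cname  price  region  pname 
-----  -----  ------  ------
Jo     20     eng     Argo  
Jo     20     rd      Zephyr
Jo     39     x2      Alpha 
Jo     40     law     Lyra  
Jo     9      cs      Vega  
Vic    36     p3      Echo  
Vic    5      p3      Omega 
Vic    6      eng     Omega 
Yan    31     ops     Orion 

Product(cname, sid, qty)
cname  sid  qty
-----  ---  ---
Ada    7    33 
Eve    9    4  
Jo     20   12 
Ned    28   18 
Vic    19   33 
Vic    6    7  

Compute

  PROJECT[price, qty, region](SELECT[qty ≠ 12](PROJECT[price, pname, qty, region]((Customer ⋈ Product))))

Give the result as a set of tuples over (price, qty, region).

{(36, 33, p3), (36, 7, p3), (5, 33, p3), (5, 7, p3), (6, 33, eng), (6, 7, eng)}

Customer ⋈ Product (natural join on cname): {(Jo, 20, eng, Argo, 20, 12), (Jo, 20, rd, Zephyr, 20, 12), (Jo, 39, x2, Alpha, 20, 12), (Jo, 40, law, Lyra, 20, 12), (Jo, 9, cs, Vega, 20, 12), (Vic, 36, p3, Echo, 19, 33), (Vic, 36, p3, Echo, 6, 7), (Vic, 5, p3, Omega, 19, 33), (Vic, 5, p3, Omega, 6, 7), (Vic, 6, eng, Omega, 19, 33), (Vic, 6, eng, Omega, 6, 7)}
Keep only column(s) price, pname, qty, region: {(20, Argo, 12, eng), (20, Zephyr, 12, rd), (36, Echo, 33, p3), (36, Echo, 7, p3), (39, Alpha, 12, x2), (40, Lyra, 12, law), (5, Omega, 33, p3), (5, Omega, 7, p3), (6, Omega, 33, eng), (6, Omega, 7, eng), (9, Vega, 12, cs)}
Filtering on qty ≠ 12 leaves {(36, Echo, 33, p3), (36, Echo, 7, p3), (5, Omega, 33, p3), (5, Omega, 7, p3), (6, Omega, 33, eng), (6, Omega, 7, eng)}.
Keep only column(s) price, qty, region: {(36, 33, p3), (36, 7, p3), (5, 33, p3), (5, 7, p3), (6, 33, eng), (6, 7, eng)}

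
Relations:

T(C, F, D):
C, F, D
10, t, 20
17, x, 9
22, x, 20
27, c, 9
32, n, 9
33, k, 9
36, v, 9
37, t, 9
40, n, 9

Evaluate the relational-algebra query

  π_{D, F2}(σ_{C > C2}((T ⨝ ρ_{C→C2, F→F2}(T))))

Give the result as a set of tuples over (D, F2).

{(20, t), (9, c), (9, k), (9, n), (9, t), (9, v), (9, x)}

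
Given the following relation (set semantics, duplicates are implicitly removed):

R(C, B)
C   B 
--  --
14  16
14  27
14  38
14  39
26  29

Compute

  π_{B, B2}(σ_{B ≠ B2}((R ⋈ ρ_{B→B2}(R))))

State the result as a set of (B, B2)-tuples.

ρ[B→B2]: schema becomes (C, B2); tuples unchanged.
R ⋈ ρ_{B→B2}(R) (natural join on C): {(14, 16, 16), (14, 16, 27), (14, 16, 38), (14, 16, 39), (14, 27, 16), (14, 27, 27), (14, 27, 38), (14, 27, 39), (14, 38, 16), (14, 38, 27), (14, 38, 38), (14, 38, 39), (14, 39, 16), (14, 39, 27), (14, 39, 38), (14, 39, 39), (26, 29, 29)}
Selection B ≠ B2: {(14, 16, 27), (14, 16, 38), (14, 16, 39), (14, 27, 16), (14, 27, 38), (14, 27, 39), (14, 38, 16), (14, 38, 27), (14, 38, 39), (14, 39, 16), (14, 39, 27), (14, 39, 38)}
π_{B, B2} gives {(16, 27), (16, 38), (16, 39), (27, 16), (27, 38), (27, 39), (38, 16), (38, 27), (38, 39), (39, 16), (39, 27), (39, 38)}.

{(16, 27), (16, 38), (16, 39), (27, 16), (27, 38), (27, 39), (38, 16), (38, 27), (38, 39), (39, 16), (39, 27), (39, 38)}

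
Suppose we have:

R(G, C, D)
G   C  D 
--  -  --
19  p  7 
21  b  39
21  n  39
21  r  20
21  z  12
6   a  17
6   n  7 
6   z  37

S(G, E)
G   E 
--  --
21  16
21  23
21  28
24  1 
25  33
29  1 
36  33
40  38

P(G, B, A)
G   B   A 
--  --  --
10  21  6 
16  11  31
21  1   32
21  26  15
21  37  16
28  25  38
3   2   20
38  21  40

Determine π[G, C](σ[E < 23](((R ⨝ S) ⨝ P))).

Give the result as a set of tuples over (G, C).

{(21, b), (21, n), (21, r), (21, z)}

R ⋈ S (natural join on G): {(21, b, 39, 16), (21, b, 39, 23), (21, b, 39, 28), (21, n, 39, 16), (21, n, 39, 23), (21, n, 39, 28), (21, r, 20, 16), (21, r, 20, 23), (21, r, 20, 28), (21, z, 12, 16), (21, z, 12, 23), (21, z, 12, 28)}
(R ⨝ S) ⋈ P (natural join on G): {(21, b, 39, 16, 1, 32), (21, b, 39, 16, 26, 15), (21, b, 39, 16, 37, 16), (21, b, 39, 23, 1, 32), (21, b, 39, 23, 26, 15), (21, b, 39, 23, 37, 16), (21, b, 39, 28, 1, 32), (21, b, 39, 28, 26, 15), (21, b, 39, 28, 37, 16), (21, n, 39, 16, 1, 32), (21, n, 39, 16, 26, 15), (21, n, 39, 16, 37, 16), (21, n, 39, 23, 1, 32), (21, n, 39, 23, 26, 15), (21, n, 39, 23, 37, 16), (21, n, 39, 28, 1, 32), (21, n, 39, 28, 26, 15), (21, n, 39, 28, 37, 16), (21, r, 20, 16, 1, 32), (21, r, 20, 16, 26, 15), (21, r, 20, 16, 37, 16), (21, r, 20, 23, 1, 32), (21, r, 20, 23, 26, 15), (21, r, 20, 23, 37, 16), (21, r, 20, 28, 1, 32), (21, r, 20, 28, 26, 15), (21, r, 20, 28, 37, 16), (21, z, 12, 16, 1, 32), (21, z, 12, 16, 26, 15), (21, z, 12, 16, 37, 16), (21, z, 12, 23, 1, 32), (21, z, 12, 23, 26, 15), (21, z, 12, 23, 37, 16), (21, z, 12, 28, 1, 32), (21, z, 12, 28, 26, 15), (21, z, 12, 28, 37, 16)}
Filtering on E < 23 leaves {(21, b, 39, 16, 1, 32), (21, b, 39, 16, 26, 15), (21, b, 39, 16, 37, 16), (21, n, 39, 16, 1, 32), (21, n, 39, 16, 26, 15), (21, n, 39, 16, 37, 16), (21, r, 20, 16, 1, 32), (21, r, 20, 16, 26, 15), (21, r, 20, 16, 37, 16), (21, z, 12, 16, 1, 32), (21, z, 12, 16, 26, 15), (21, z, 12, 16, 37, 16)}.
Projecting to G, C (8 duplicate(s) eliminated): {(21, b), (21, n), (21, r), (21, z)}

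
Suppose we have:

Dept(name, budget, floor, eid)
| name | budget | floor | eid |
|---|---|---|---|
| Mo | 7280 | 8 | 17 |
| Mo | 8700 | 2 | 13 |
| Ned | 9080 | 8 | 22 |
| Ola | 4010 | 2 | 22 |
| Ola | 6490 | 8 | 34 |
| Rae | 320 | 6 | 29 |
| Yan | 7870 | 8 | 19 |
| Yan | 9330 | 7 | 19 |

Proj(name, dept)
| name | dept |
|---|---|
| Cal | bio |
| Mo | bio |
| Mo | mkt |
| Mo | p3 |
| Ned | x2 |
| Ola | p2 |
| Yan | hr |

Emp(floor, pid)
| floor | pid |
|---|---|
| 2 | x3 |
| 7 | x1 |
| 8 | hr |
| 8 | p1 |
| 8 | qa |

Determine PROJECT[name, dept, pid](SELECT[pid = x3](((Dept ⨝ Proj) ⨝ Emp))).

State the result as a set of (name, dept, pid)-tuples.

Natural join on name: {(Mo, 7280, 8, 17, bio), (Mo, 7280, 8, 17, mkt), (Mo, 7280, 8, 17, p3), (Mo, 8700, 2, 13, bio), (Mo, 8700, 2, 13, mkt), (Mo, 8700, 2, 13, p3), (Ned, 9080, 8, 22, x2), (Ola, 4010, 2, 22, p2), (Ola, 6490, 8, 34, p2), (Yan, 7870, 8, 19, hr), (Yan, 9330, 7, 19, hr)}
Natural join on floor: {(Mo, 7280, 8, 17, bio, hr), (Mo, 7280, 8, 17, bio, p1), (Mo, 7280, 8, 17, bio, qa), (Mo, 7280, 8, 17, mkt, hr), (Mo, 7280, 8, 17, mkt, p1), (Mo, 7280, 8, 17, mkt, qa), (Mo, 7280, 8, 17, p3, hr), (Mo, 7280, 8, 17, p3, p1), (Mo, 7280, 8, 17, p3, qa), (Mo, 8700, 2, 13, bio, x3), (Mo, 8700, 2, 13, mkt, x3), (Mo, 8700, 2, 13, p3, x3), (Ned, 9080, 8, 22, x2, hr), (Ned, 9080, 8, 22, x2, p1), (Ned, 9080, 8, 22, x2, qa), (Ola, 4010, 2, 22, p2, x3), (Ola, 6490, 8, 34, p2, hr), (Ola, 6490, 8, 34, p2, p1), (Ola, 6490, 8, 34, p2, qa), (Yan, 7870, 8, 19, hr, hr), (Yan, 7870, 8, 19, hr, p1), (Yan, 7870, 8, 19, hr, qa), (Yan, 9330, 7, 19, hr, x1)}
Filtering on pid = x3 leaves {(Mo, 8700, 2, 13, bio, x3), (Mo, 8700, 2, 13, mkt, x3), (Mo, 8700, 2, 13, p3, x3), (Ola, 4010, 2, 22, p2, x3)}.
Keep only column(s) name, dept, pid: {(Mo, bio, x3), (Mo, mkt, x3), (Mo, p3, x3), (Ola, p2, x3)}

{(Mo, bio, x3), (Mo, mkt, x3), (Mo, p3, x3), (Ola, p2, x3)}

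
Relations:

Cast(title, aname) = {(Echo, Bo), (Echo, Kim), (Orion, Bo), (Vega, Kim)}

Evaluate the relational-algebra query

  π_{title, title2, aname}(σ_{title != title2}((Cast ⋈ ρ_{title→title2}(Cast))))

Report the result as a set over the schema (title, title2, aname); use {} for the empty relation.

ρ[title→title2]: schema becomes (title2, aname); tuples unchanged.
Cast ⋈ ρ_{title→title2}(Cast) (natural join on aname): {(Echo, Bo, Echo), (Echo, Bo, Orion), (Echo, Kim, Echo), (Echo, Kim, Vega), (Orion, Bo, Echo), (Orion, Bo, Orion), (Vega, Kim, Echo), (Vega, Kim, Vega)}
Filtering on title != title2 leaves {(Echo, Bo, Orion), (Echo, Kim, Vega), (Orion, Bo, Echo), (Vega, Kim, Echo)}.
Projecting to title, title2, aname: {(Echo, Orion, Bo), (Echo, Vega, Kim), (Orion, Echo, Bo), (Vega, Echo, Kim)}

{(Echo, Orion, Bo), (Echo, Vega, Kim), (Orion, Echo, Bo), (Vega, Echo, Kim)}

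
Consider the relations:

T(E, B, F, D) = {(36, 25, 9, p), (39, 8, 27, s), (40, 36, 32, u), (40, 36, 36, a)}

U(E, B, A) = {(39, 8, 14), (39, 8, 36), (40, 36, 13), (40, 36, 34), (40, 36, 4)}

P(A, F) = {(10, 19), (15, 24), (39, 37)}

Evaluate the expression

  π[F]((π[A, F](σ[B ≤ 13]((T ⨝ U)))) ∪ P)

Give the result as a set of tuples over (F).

T ⋈ U (natural join on E, B): {(39, 8, 27, s, 14), (39, 8, 27, s, 36), (40, 36, 32, u, 13), (40, 36, 32, u, 34), (40, 36, 32, u, 4), (40, 36, 36, a, 13), (40, 36, 36, a, 34), (40, 36, 36, a, 4)}
σ[B ≤ 13]: keep tuples satisfying B ≤ 13 → {(39, 8, 27, s, 14), (39, 8, 27, s, 36)}
Projecting to A, F: {(14, 27), (36, 27)}
Union: {(14, 27), (36, 27)} with {(10, 19), (15, 24), (39, 37)} → {(10, 19), (14, 27), (15, 24), (36, 27), (39, 37)}
Projecting to F (1 duplicate(s) eliminated): {19, 24, 27, 37}

{19, 24, 27, 37}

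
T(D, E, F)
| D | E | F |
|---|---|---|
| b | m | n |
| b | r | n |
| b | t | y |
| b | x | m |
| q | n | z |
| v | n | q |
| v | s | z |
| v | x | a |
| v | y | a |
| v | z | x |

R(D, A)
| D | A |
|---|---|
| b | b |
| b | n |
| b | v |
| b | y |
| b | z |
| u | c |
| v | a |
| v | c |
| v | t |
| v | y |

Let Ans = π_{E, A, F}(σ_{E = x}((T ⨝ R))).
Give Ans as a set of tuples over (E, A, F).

{(x, a, a), (x, b, m), (x, c, a), (x, n, m), (x, t, a), (x, v, m), (x, y, a), (x, y, m), (x, z, m)}

Joining T and R on D yields {(b, m, n, b), (b, m, n, n), (b, m, n, v), (b, m, n, y), (b, m, n, z), (b, r, n, b), (b, r, n, n), (b, r, n, v), (b, r, n, y), (b, r, n, z), (b, t, y, b), (b, t, y, n), (b, t, y, v), (b, t, y, y), (b, t, y, z), (b, x, m, b), (b, x, m, n), (b, x, m, v), (b, x, m, y), (b, x, m, z), (v, n, q, a), (v, n, q, c), (v, n, q, t), (v, n, q, y), (v, s, z, a), (v, s, z, c), (v, s, z, t), (v, s, z, y), (v, x, a, a), (v, x, a, c), (v, x, a, t), (v, x, a, y), (v, y, a, a), (v, y, a, c), (v, y, a, t), (v, y, a, y), (v, z, x, a), (v, z, x, c), (v, z, x, t), (v, z, x, y)}.
Apply σ_{E = x}; surviving tuples: {(b, x, m, b), (b, x, m, n), (b, x, m, v), (b, x, m, y), (b, x, m, z), (v, x, a, a), (v, x, a, c), (v, x, a, t), (v, x, a, y)}
Projecting to E, A, F: {(x, a, a), (x, b, m), (x, c, a), (x, n, m), (x, t, a), (x, v, m), (x, y, a), (x, y, m), (x, z, m)}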